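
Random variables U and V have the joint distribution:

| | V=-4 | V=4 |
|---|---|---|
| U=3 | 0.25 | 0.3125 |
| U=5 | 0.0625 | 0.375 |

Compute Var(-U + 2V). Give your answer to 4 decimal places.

E[U] = 3.875,  E[V] = 1.5,  E[UV] = 7
Var(U) = 16 − (3.875)² = 0.984375;  Var(V) = 16 − (1.5)² = 13.75
Cov(U,V) = 7 − (3.875)(1.5) = 1.1875
Var(-U + 2V) = (-1)²·0.984375 + (2)²·13.75 + 2·(-1)·(2)·1.1875 = 51.234375

51.2344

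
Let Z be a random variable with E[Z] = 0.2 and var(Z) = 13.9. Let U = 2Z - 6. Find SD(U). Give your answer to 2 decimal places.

var(2Z - 6) = (2)²·13.9 = 55.6
SD(U) = √55.6 ≈ 7.46

7.46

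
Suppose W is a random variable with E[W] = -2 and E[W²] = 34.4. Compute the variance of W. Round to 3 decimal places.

30.400

V(W) = 34.4 − (-2)² = 30.4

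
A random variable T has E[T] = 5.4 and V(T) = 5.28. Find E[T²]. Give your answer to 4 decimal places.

E[T²] = V(T) + (E[T])² = 5.28 + (5.4)² = 34.44

34.4400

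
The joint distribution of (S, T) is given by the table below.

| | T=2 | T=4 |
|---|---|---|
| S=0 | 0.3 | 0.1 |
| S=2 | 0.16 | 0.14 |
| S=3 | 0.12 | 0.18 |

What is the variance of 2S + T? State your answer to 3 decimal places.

9.094

E[S] = 1.5,  E[T] = 2.84,  E[ST] = 4.64
var(S) = 3.9 − (1.5)² = 1.65;  var(T) = 9.04 − (2.84)² = 0.9744
cov(S,T) = 4.64 − (1.5)(2.84) = 0.38
var(2S + T) = (2)²·1.65 + (1)²·0.9744 + 2·(2)·(1)·0.38 = 9.0944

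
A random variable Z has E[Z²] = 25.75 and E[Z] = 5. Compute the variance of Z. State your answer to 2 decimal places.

0.75

Var(Z) = 25.75 − (5)² = 0.75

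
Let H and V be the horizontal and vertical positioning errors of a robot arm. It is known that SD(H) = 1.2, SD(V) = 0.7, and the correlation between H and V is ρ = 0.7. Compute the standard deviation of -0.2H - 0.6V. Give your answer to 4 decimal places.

var(H) = (1.2)² = 1.44;  var(V) = (0.7)² = 0.49
Cov(H,V) = ρ·SD(H)·SD(V) = 0.7·1.2·0.7 = 0.588
var(-0.2H - 0.6V) = (-0.2)²·var(H) + (-0.6)²·var(V) + 2·(-0.2)·(-0.6)·Cov(H,V)
= 0.04·1.44 + 0.36·0.49 + 0.24·0.588 = 0.37512
SD(-0.2H - 0.6V) = √0.37512 ≈ 0.6125

0.6125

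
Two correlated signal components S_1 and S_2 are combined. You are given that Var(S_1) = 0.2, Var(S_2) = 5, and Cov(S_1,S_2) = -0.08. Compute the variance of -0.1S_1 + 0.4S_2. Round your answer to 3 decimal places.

0.808

Var(-0.1S_1 + 0.4S_2) = (-0.1)²·Var(S_1) + (0.4)²·Var(S_2) + 2·(-0.1)·(0.4)·Cov(S_1,S_2)
= 0.01·0.2 + 0.16·5 + -0.08·-0.08 = 0.8084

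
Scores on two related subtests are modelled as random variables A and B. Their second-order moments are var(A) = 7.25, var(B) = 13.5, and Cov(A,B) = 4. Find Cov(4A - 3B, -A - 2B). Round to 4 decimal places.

Cov(4A - 3B, -A - 2B) = (4)(-1)var(A) + (-3)(-2)var(B) + [(4)(-2) + (-3)(-1)]Cov(A,B)
= -4·7.25 + 6·13.5 + -5·4 = 32

32.0000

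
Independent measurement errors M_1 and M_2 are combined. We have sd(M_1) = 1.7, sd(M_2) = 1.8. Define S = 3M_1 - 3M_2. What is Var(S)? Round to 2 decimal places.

Var(M_1) = 2.89, Var(M_2) = 3.24
By independence, Var(S) = (3)²Var(M_1) + (-3)²Var(M_2)
= (3)²·2.89 + (-3)²·3.24 = 55.17

55.17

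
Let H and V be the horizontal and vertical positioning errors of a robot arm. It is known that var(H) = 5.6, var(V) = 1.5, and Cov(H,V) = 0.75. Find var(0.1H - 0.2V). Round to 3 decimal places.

0.086

var(0.1H - 0.2V) = (0.1)²·var(H) + (-0.2)²·var(V) + 2·(0.1)·(-0.2)·Cov(H,V)
= 0.01·5.6 + 0.04·1.5 + -0.04·0.75 = 0.086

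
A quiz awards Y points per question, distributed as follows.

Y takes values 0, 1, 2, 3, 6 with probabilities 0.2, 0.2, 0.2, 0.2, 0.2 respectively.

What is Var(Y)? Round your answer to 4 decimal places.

E[Y] = (0)(0.2) + (1)(0.2) + (2)(0.2) + (3)(0.2) + (6)(0.2) = 2.4
E[Y²] = (0)²(0.2) + (1)²(0.2) + (2)²(0.2) + (3)²(0.2) + (6)²(0.2) = 10
Var(Y) = E[Y²] − (E[Y])² = 10 − (2.4)² = 4.24

4.2400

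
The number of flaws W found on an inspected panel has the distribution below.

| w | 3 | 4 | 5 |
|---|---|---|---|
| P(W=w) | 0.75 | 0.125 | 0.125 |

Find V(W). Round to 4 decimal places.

E[W] = (3)(0.75) + (4)(0.125) + (5)(0.125) = 3.375
E[W²] = (3)²(0.75) + (4)²(0.125) + (5)²(0.125) = 11.875
V(W) = E[W²] − (E[W])² = 11.875 − (3.375)² = 0.484375

0.4844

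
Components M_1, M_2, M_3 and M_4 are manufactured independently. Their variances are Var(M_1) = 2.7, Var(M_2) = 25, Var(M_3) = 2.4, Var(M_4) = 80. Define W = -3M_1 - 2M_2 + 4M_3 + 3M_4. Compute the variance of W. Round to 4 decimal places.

By independence, Var(W) = (-3)²Var(M_1) + (-2)²Var(M_2) + (4)²Var(M_3) + (3)²Var(M_4)
= (-3)²·2.7 + (-2)²·25 + (4)²·2.4 + (3)²·80 = 882.7

882.7000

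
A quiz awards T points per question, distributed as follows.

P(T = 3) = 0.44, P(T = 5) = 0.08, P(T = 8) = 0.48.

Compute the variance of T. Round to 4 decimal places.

E[T] = (3)(0.44) + (5)(0.08) + (8)(0.48) = 5.56
E[T²] = (3)²(0.44) + (5)²(0.08) + (8)²(0.48) = 36.68
var(T) = E[T²] − (E[T])² = 36.68 − (5.56)² = 5.7664

5.7664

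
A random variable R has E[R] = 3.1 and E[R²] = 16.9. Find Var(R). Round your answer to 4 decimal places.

7.2900

Var(R) = 16.9 − (3.1)² = 7.29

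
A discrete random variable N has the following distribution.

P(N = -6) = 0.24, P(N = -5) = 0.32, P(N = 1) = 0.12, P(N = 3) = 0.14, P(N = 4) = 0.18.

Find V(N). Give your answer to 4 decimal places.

E[N] = (-6)(0.24) + (-5)(0.32) + (1)(0.12) + (3)(0.14) + (4)(0.18) = -1.78
E[N²] = (-6)²(0.24) + (-5)²(0.32) + (1)²(0.12) + (3)²(0.14) + (4)²(0.18) = 20.9
V(N) = E[N²] − (E[N])² = 20.9 − (-1.78)² = 17.7316

17.7316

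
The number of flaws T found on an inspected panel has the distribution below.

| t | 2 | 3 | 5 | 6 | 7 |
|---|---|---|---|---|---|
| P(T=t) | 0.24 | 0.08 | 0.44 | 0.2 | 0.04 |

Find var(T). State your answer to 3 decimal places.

E[T] = (2)(0.24) + (3)(0.08) + (5)(0.44) + (6)(0.2) + (7)(0.04) = 4.4
E[T²] = (2)²(0.24) + (3)²(0.08) + (5)²(0.44) + (6)²(0.2) + (7)²(0.04) = 21.84
var(T) = E[T²] − (E[T])² = 21.84 − (4.4)² = 2.48

2.480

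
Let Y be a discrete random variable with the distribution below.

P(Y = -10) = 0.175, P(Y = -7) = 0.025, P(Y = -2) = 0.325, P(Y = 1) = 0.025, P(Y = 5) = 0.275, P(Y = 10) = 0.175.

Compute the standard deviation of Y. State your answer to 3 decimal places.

E[Y] = (-10)(0.175) + (-7)(0.025) + (-2)(0.325) + (1)(0.025) + (5)(0.275) + (10)(0.175) = 0.575
E[Y²] = (-10)²(0.175) + (-7)²(0.025) + (-2)²(0.325) + (1)²(0.025) + (5)²(0.275) + (10)²(0.175) = 44.425
var(Y) = E[Y²] − (E[Y])² = 44.425 − (0.575)² = 44.094375
sd(Y) = √44.094375 ≈ 6.640

6.640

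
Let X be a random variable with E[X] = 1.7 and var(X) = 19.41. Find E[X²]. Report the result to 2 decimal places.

22.30

E[X²] = var(X) + (E[X])² = 19.41 + (1.7)² = 22.3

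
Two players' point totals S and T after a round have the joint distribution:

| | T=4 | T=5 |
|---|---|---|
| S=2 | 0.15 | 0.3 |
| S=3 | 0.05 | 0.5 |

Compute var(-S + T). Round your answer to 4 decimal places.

E[S] = 2.55,  E[T] = 4.8,  E[ST] = 12.3
var(S) = 6.75 − (2.55)² = 0.2475;  var(T) = 23.2 − (4.8)² = 0.16
cov(S,T) = 12.3 − (2.55)(4.8) = 0.06
var(-S + T) = (-1)²·0.2475 + (1)²·0.16 + 2·(-1)·(1)·0.06 = 0.2875

0.2875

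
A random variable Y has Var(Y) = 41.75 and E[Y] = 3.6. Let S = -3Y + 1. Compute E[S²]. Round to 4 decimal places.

E[-3Y + 1] = -3·3.6 + 1 = -9.8
Var(-3Y + 1) = (-3)²·41.75 = 375.75
E[S²] = Var(S) + (E[S])² = 375.75 + (-9.8)² = 471.79

471.7900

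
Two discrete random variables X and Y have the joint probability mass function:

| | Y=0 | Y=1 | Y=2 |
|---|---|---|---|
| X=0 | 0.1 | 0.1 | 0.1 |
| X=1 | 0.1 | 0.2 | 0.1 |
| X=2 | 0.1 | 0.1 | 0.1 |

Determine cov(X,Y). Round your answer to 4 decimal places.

0.0000

E[X] = 1,  E[Y] = 1
E[XY] = 1
cov(X,Y) = E[XY] − E[X]E[Y] = 1 − (1)(1) = 0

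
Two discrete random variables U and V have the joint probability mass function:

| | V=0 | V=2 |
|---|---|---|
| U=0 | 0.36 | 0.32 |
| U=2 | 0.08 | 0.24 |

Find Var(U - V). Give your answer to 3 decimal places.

1.370

E[U] = 0.64,  E[V] = 1.12,  E[UV] = 0.96
Var(U) = 1.28 − (0.64)² = 0.8704;  Var(V) = 2.24 − (1.12)² = 0.9856
cov(U,V) = 0.96 − (0.64)(1.12) = 0.2432
Var(U - V) = (1)²·0.8704 + (-1)²·0.9856 + 2·(1)·(-1)·0.2432 = 1.3696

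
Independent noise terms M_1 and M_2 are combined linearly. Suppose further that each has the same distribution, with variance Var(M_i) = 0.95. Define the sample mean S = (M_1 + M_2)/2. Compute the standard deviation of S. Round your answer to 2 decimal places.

By independence, Var(S) = (0.5)²Var(M_1) + (0.5)²Var(M_2)
= (0.5)²·0.95 + (0.5)²·0.95 = 0.475
SD(S) = √0.475 ≈ 0.69

0.69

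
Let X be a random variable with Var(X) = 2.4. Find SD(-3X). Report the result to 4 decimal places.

Var(-3X) = (-3)²·2.4 = 21.6
SD(-3X) = √21.6 ≈ 4.6476

4.6476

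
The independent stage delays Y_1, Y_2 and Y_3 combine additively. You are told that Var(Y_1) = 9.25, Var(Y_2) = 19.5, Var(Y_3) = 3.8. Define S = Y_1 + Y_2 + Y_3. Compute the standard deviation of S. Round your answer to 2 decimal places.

By independence, Var(S) = (1)²Var(Y_1) + (1)²Var(Y_2) + (1)²Var(Y_3)
= (1)²·9.25 + (1)²·19.5 + (1)²·3.8 = 32.55
SD(S) = √32.55 ≈ 5.71

5.71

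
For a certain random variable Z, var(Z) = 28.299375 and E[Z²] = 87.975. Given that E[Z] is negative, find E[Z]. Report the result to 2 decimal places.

-7.73

(E[Z])² = E[Z²] − var(Z) = 87.975 − 28.299375 = 59.675625
E[Z] = −√59.675625 = -7.725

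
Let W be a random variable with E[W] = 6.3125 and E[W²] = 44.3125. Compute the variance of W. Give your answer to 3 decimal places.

4.465

Var(W) = 44.3125 − (6.3125)² = 4.46484375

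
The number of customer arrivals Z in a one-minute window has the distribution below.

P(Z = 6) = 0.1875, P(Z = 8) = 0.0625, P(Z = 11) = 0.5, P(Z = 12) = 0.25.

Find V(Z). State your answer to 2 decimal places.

E[Z] = (6)(0.1875) + (8)(0.0625) + (11)(0.5) + (12)(0.25) = 10.125
E[Z²] = (6)²(0.1875) + (8)²(0.0625) + (11)²(0.5) + (12)²(0.25) = 107.25
V(Z) = E[Z²] − (E[Z])² = 107.25 − (10.125)² = 4.734375

4.73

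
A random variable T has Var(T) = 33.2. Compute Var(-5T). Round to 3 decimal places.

830.000

Var(-5T) = (-5)²·Var(T) = 25·33.2 = 830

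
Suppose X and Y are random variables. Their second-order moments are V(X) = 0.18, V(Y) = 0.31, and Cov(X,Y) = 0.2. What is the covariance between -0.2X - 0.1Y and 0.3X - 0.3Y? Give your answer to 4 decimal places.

Cov(-0.2X - 0.1Y, 0.3X - 0.3Y) = (-0.2)(0.3)V(X) + (-0.1)(-0.3)V(Y) + [(-0.2)(-0.3) + (-0.1)(0.3)]Cov(X,Y)
= -0.06·0.18 + 0.03·0.31 + 0.03·0.2 = 0.0045

0.0045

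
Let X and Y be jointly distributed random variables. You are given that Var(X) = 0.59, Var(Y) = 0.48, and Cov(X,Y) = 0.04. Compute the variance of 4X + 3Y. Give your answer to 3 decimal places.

Var(4X + 3Y) = (4)²·Var(X) + (3)²·Var(Y) + 2·(4)·(3)·Cov(X,Y)
= 16·0.59 + 9·0.48 + 24·0.04 = 14.72

14.720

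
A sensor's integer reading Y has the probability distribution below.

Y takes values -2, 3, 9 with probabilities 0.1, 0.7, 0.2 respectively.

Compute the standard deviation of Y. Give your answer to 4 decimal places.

3.0348

E[Y] = (-2)(0.1) + (3)(0.7) + (9)(0.2) = 3.7
E[Y²] = (-2)²(0.1) + (3)²(0.7) + (9)²(0.2) = 22.9
Var(Y) = E[Y²] − (E[Y])² = 22.9 − (3.7)² = 9.21
sd(Y) = √9.21 ≈ 3.0348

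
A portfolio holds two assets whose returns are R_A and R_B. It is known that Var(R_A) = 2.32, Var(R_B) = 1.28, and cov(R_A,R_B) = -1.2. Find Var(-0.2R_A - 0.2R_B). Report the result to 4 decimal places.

Var(-0.2R_A - 0.2R_B) = (-0.2)²·Var(R_A) + (-0.2)²·Var(R_B) + 2·(-0.2)·(-0.2)·cov(R_A,R_B)
= 0.04·2.32 + 0.04·1.28 + 0.08·-1.2 = 0.048

0.0480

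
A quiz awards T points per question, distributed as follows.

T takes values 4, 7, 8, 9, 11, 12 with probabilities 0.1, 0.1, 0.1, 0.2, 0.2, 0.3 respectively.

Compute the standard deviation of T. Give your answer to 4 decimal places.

2.5000

E[T] = (4)(0.1) + (7)(0.1) + (8)(0.1) + (9)(0.2) + (11)(0.2) + (12)(0.3) = 9.5
E[T²] = (4)²(0.1) + (7)²(0.1) + (8)²(0.1) + (9)²(0.2) + (11)²(0.2) + (12)²(0.3) = 96.5
Var(T) = E[T²] − (E[T])² = 96.5 − (9.5)² = 6.25
SD(T) = √6.25 ≈ 2.5000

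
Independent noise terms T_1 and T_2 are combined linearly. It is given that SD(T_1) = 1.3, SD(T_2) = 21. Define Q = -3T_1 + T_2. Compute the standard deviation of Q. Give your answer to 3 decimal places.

V(T_1) = 1.69, V(T_2) = 441
By independence, V(Q) = (-3)²V(T_1) + (1)²V(T_2)
= (-3)²·1.69 + (1)²·441 = 456.21
SD(Q) = √456.21 ≈ 21.359

21.359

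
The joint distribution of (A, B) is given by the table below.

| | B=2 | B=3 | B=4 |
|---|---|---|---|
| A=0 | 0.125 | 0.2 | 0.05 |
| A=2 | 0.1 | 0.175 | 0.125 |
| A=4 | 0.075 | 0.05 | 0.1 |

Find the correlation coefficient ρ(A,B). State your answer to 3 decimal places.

E[A] = 1.7,  E[B] = 2.975
E[AB] = 5.25
cov(A,B) = E[AB] − E[A]E[B] = 5.25 − (1.7)(2.975) = 0.1925
var(A) = 2.31,  var(B) = 0.574375
ρ = 0.1925 / √(2.31·0.574375) ≈ 0.167

0.167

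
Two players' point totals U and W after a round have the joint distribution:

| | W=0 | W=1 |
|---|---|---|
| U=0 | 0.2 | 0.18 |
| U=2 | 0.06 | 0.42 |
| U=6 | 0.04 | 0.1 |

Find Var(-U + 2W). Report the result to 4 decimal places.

3.8400

E[U] = 1.8,  E[W] = 0.7,  E[UW] = 1.44
Var(U) = 6.96 − (1.8)² = 3.72;  Var(W) = 0.7 − (0.7)² = 0.21
Cov(U,W) = 1.44 − (1.8)(0.7) = 0.18
Var(-U + 2W) = (-1)²·3.72 + (2)²·0.21 + 2·(-1)·(2)·0.18 = 3.84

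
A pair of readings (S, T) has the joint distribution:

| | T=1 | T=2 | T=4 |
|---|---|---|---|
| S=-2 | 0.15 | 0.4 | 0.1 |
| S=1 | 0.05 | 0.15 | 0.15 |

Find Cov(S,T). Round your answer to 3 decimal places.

E[S] = -0.95,  E[T] = 2.3
E[ST] = -1.75
Cov(S,T) = E[ST] − E[S]E[T] = -1.75 − (-0.95)(2.3) = 0.435

0.435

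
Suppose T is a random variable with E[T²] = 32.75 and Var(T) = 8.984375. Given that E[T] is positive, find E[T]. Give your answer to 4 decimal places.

(E[T])² = E[T²] − Var(T) = 32.75 − 8.984375 = 23.765625
E[T] = √23.765625 = 4.875

4.8750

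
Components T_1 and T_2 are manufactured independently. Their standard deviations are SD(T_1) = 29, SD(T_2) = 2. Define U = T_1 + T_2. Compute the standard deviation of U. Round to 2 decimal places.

29.07

Var(T_1) = 841, Var(T_2) = 4
By independence, Var(U) = (1)²Var(T_1) + (1)²Var(T_2)
= (1)²·841 + (1)²·4 = 845
SD(U) = √845 ≈ 29.07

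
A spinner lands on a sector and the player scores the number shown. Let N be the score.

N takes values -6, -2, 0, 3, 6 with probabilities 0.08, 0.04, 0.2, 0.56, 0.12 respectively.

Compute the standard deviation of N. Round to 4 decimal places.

3.0024

E[N] = (-6)(0.08) + (-2)(0.04) + (0)(0.2) + (3)(0.56) + (6)(0.12) = 1.84
E[N²] = (-6)²(0.08) + (-2)²(0.04) + (0)²(0.2) + (3)²(0.56) + (6)²(0.12) = 12.4
Var(N) = E[N²] − (E[N])² = 12.4 − (1.84)² = 9.0144
sd(N) = √9.0144 ≈ 3.0024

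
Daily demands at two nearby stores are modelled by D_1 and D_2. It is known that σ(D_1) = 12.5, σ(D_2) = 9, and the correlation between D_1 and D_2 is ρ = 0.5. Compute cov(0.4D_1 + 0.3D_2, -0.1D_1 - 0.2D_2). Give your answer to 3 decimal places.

Var(D_1) = (12.5)² = 156.25;  Var(D_2) = (9)² = 81
cov(D_1,D_2) = ρ·σ(D_1)·σ(D_2) = 0.5·12.5·9 = 56.25
cov(0.4D_1 + 0.3D_2, -0.1D_1 - 0.2D_2) = (0.4)(-0.1)Var(D_1) + (0.3)(-0.2)Var(D_2) + [(0.4)(-0.2) + (0.3)(-0.1)]cov(D_1,D_2)
= -0.04·156.25 + -0.06·81 + -0.11·56.25 = -17.2975

-17.298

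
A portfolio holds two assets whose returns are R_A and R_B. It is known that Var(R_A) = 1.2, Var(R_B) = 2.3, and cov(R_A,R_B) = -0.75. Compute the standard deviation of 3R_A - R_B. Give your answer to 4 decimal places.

Var(3R_A - R_B) = (3)²·Var(R_A) + (-1)²·Var(R_B) + 2·(3)·(-1)·cov(R_A,R_B)
= 9·1.2 + 1·2.3 + -6·-0.75 = 17.6
SD(3R_A - R_B) = √17.6 ≈ 4.1952

4.1952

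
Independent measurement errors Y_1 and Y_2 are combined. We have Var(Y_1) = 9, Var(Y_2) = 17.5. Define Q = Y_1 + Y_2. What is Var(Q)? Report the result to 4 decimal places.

26.5000

By independence, Var(Q) = (1)²Var(Y_1) + (1)²Var(Y_2)
= (1)²·9 + (1)²·17.5 = 26.5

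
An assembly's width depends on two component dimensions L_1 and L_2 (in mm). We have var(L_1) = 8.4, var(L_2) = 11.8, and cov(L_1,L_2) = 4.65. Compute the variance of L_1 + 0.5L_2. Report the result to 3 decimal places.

var(L_1 + 0.5L_2) = (1)²·var(L_1) + (0.5)²·var(L_2) + 2·(1)·(0.5)·cov(L_1,L_2)
= 1·8.4 + 0.25·11.8 + 1·4.65 = 16

16.000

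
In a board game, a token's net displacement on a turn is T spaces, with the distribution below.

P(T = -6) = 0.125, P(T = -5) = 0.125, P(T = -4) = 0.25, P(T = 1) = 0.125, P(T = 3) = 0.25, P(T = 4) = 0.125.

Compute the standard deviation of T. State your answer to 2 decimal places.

3.87

E[T] = (-6)(0.125) + (-5)(0.125) + (-4)(0.25) + (1)(0.125) + (3)(0.25) + (4)(0.125) = -1
E[T²] = (-6)²(0.125) + (-5)²(0.125) + (-4)²(0.25) + (1)²(0.125) + (3)²(0.25) + (4)²(0.125) = 16
Var(T) = E[T²] − (E[T])² = 16 − (-1)² = 15
SD(T) = √15 ≈ 3.87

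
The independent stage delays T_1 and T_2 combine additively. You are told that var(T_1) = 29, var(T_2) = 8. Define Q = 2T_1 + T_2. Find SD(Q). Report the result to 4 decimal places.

11.1355

By independence, var(Q) = (2)²var(T_1) + (1)²var(T_2)
= (2)²·29 + (1)²·8 = 124
SD(Q) = √124 ≈ 11.1355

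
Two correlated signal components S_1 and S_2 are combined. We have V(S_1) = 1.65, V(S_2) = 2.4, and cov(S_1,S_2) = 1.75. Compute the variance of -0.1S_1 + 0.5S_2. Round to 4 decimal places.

0.4415

V(-0.1S_1 + 0.5S_2) = (-0.1)²·V(S_1) + (0.5)²·V(S_2) + 2·(-0.1)·(0.5)·cov(S_1,S_2)
= 0.01·1.65 + 0.25·2.4 + -0.1·1.75 = 0.4415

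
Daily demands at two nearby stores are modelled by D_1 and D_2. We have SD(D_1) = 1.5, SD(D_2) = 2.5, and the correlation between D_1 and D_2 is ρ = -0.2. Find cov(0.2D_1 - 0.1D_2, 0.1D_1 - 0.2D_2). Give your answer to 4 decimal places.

0.2075

V(D_1) = (1.5)² = 2.25;  V(D_2) = (2.5)² = 6.25
cov(D_1,D_2) = ρ·SD(D_1)·SD(D_2) = -0.2·1.5·2.5 = -0.75
cov(0.2D_1 - 0.1D_2, 0.1D_1 - 0.2D_2) = (0.2)(0.1)V(D_1) + (-0.1)(-0.2)V(D_2) + [(0.2)(-0.2) + (-0.1)(0.1)]cov(D_1,D_2)
= 0.02·2.25 + 0.02·6.25 + -0.05·-0.75 = 0.2075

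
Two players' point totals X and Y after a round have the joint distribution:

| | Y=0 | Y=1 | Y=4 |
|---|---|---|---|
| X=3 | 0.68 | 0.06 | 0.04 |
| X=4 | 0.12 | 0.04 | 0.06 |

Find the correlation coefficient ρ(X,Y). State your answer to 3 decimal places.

0.341

E[X] = 3.22,  E[Y] = 0.5
E[XY] = 1.78
Cov(X,Y) = E[XY] − E[X]E[Y] = 1.78 − (3.22)(0.5) = 0.17
V(X) = 0.1716,  V(Y) = 1.45
ρ = 0.17 / √(0.1716·1.45) ≈ 0.341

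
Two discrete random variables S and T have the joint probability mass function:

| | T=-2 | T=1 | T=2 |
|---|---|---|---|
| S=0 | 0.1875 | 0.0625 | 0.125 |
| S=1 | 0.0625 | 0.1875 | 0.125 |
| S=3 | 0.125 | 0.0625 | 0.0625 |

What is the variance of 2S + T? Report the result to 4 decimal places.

E[S] = 1.125,  E[T] = 0.1875,  E[ST] = 0.125
Var(S) = 2.625 − (1.125)² = 1.359375;  Var(T) = 3.0625 − (0.1875)² = 3.02734375
cov(S,T) = 0.125 − (1.125)(0.1875) = -0.0859375
Var(2S + T) = (2)²·1.359375 + (1)²·3.02734375 + 2·(2)·(1)·-0.0859375 = 8.12109375

8.1211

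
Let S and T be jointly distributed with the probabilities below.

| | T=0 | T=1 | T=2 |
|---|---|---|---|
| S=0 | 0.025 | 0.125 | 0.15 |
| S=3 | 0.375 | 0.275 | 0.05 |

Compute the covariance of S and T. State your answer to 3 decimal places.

E[S] = 2.1,  E[T] = 0.8
E[ST] = 1.125
Cov(S,T) = E[ST] − E[S]E[T] = 1.125 − (2.1)(0.8) = -0.555

-0.555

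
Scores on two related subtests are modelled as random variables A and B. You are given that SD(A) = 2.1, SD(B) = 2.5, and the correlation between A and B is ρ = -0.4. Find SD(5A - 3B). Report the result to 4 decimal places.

15.1493

Var(A) = (2.1)² = 4.41;  Var(B) = (2.5)² = 6.25
Cov(A,B) = ρ·SD(A)·SD(B) = -0.4·2.1·2.5 = -2.1
Var(5A - 3B) = (5)²·Var(A) + (-3)²·Var(B) + 2·(5)·(-3)·Cov(A,B)
= 25·4.41 + 9·6.25 + -30·-2.1 = 229.5
SD(5A - 3B) = √229.5 ≈ 15.1493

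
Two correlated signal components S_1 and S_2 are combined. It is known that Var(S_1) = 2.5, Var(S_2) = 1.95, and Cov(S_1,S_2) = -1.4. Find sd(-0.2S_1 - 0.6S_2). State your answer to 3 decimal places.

Var(-0.2S_1 - 0.6S_2) = (-0.2)²·Var(S_1) + (-0.6)²·Var(S_2) + 2·(-0.2)·(-0.6)·Cov(S_1,S_2)
= 0.04·2.5 + 0.36·1.95 + 0.24·-1.4 = 0.466
sd(-0.2S_1 - 0.6S_2) = √0.466 ≈ 0.683

0.683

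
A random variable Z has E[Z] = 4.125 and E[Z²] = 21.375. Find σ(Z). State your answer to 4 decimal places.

var(Z) = 21.375 − (4.125)² = 4.359375
σ(Z) = √4.359375 ≈ 2.0879

2.0879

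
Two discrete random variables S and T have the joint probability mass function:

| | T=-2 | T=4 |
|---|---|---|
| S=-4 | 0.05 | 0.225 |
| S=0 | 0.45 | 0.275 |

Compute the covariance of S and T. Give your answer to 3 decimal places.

E[S] = -1.1,  E[T] = 1
E[ST] = -3.2
Cov(S,T) = E[ST] − E[S]E[T] = -3.2 − (-1.1)(1) = -2.1

-2.100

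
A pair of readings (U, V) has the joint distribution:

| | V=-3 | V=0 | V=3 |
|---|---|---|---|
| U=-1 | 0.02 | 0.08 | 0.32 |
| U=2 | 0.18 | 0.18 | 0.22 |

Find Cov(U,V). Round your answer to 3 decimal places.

-1.415

E[U] = 0.74,  E[V] = 1.02
E[UV] = -0.66
Cov(U,V) = E[UV] − E[U]E[V] = -0.66 − (0.74)(1.02) = -1.4148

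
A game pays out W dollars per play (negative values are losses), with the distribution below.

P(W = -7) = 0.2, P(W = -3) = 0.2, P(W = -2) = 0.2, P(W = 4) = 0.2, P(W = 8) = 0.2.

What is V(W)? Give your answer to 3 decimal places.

E[W] = (-7)(0.2) + (-3)(0.2) + (-2)(0.2) + (4)(0.2) + (8)(0.2) = 0
E[W²] = (-7)²(0.2) + (-3)²(0.2) + (-2)²(0.2) + (4)²(0.2) + (8)²(0.2) = 28.4
V(W) = E[W²] − (E[W])² = 28.4 − (0)² = 28.4

28.400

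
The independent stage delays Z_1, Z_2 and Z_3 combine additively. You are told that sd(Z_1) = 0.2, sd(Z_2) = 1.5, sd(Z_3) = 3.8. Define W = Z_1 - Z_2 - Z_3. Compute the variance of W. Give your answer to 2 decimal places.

16.73

V(Z_1) = 0.04, V(Z_2) = 2.25, V(Z_3) = 14.44
By independence, V(W) = (1)²V(Z_1) + (-1)²V(Z_2) + (-1)²V(Z_3)
= (1)²·0.04 + (-1)²·2.25 + (-1)²·14.44 = 16.73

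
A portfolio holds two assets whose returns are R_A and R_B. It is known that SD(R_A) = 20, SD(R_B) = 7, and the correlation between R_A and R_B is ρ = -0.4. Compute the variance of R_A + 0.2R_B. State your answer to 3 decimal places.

Var(R_A) = (20)² = 400;  Var(R_B) = (7)² = 49
Cov(R_A,R_B) = ρ·SD(R_A)·SD(R_B) = -0.4·20·7 = -56
Var(R_A + 0.2R_B) = (1)²·Var(R_A) + (0.2)²·Var(R_B) + 2·(1)·(0.2)·Cov(R_A,R_B)
= 1·400 + 0.04·49 + 0.4·-56 = 379.56

379.560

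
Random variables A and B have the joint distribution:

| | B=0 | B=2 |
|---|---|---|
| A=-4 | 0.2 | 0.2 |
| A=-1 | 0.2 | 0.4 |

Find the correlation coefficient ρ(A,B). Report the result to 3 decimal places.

E[A] = -2.2,  E[B] = 1.2
E[AB] = -2.4
cov(A,B) = E[AB] − E[A]E[B] = -2.4 − (-2.2)(1.2) = 0.24
Var(A) = 2.16,  Var(B) = 0.96
ρ = 0.24 / √(2.16·0.96) ≈ 0.167

0.167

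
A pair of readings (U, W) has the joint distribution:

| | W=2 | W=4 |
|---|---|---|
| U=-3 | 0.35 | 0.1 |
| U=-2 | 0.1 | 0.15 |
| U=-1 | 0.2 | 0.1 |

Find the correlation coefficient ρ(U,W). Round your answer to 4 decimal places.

E[U] = -2.15,  E[W] = 2.7
E[UW] = -5.7
Cov(U,W) = E[UW] − E[U]E[W] = -5.7 − (-2.15)(2.7) = 0.105
Var(U) = 0.7275,  Var(W) = 0.91
ρ = 0.105 / √(0.7275·0.91) ≈ 0.1290

0.1290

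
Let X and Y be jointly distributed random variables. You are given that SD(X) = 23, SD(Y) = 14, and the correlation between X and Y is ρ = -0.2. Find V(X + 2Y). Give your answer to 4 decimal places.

1055.4000

V(X) = (23)² = 529;  V(Y) = (14)² = 196
cov(X,Y) = ρ·SD(X)·SD(Y) = -0.2·23·14 = -64.4
V(X + 2Y) = (1)²·V(X) + (2)²·V(Y) + 2·(1)·(2)·cov(X,Y)
= 1·529 + 4·196 + 4·-64.4 = 1055.4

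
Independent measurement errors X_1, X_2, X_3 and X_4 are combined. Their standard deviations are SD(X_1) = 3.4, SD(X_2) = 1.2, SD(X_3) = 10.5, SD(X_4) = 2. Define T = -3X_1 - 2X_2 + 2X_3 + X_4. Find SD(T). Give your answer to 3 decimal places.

23.554

V(X_1) = 11.56, V(X_2) = 1.44, V(X_3) = 110.25, V(X_4) = 4
By independence, V(T) = (-3)²V(X_1) + (-2)²V(X_2) + (2)²V(X_3) + (1)²V(X_4)
= (-3)²·11.56 + (-2)²·1.44 + (2)²·110.25 + (1)²·4 = 554.8
SD(T) = √554.8 ≈ 23.554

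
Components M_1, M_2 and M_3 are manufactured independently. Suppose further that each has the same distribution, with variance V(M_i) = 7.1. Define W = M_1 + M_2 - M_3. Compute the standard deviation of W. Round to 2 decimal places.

By independence, V(W) = (1)²V(M_1) + (1)²V(M_2) + (-1)²V(M_3)
= (1)²·7.1 + (1)²·7.1 + (-1)²·7.1 = 21.3
σ(W) = √21.3 ≈ 4.62

4.62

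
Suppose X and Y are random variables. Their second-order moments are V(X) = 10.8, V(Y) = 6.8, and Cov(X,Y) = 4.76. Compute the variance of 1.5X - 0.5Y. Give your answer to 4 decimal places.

18.8600

V(1.5X - 0.5Y) = (1.5)²·V(X) + (-0.5)²·V(Y) + 2·(1.5)·(-0.5)·Cov(X,Y)
= 2.25·10.8 + 0.25·6.8 + -1.5·4.76 = 18.86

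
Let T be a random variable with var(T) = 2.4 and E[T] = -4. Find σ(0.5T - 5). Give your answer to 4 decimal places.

var(0.5T - 5) = (0.5)²·2.4 = 0.6
σ(0.5T - 5) = √0.6 ≈ 0.7746

0.7746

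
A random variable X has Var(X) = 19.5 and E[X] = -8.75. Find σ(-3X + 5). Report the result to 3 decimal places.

13.248

Var(-3X + 5) = (-3)²·19.5 = 175.5
σ(-3X + 5) = √175.5 ≈ 13.248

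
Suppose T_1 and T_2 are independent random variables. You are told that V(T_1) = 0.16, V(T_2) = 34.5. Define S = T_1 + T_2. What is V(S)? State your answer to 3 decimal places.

By independence, V(S) = (1)²V(T_1) + (1)²V(T_2)
= (1)²·0.16 + (1)²·34.5 = 34.66

34.660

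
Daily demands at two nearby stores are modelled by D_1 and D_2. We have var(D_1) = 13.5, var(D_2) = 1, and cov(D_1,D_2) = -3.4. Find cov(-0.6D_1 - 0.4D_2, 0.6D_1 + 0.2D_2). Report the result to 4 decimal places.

-3.7160

cov(-0.6D_1 - 0.4D_2, 0.6D_1 + 0.2D_2) = (-0.6)(0.6)var(D_1) + (-0.4)(0.2)var(D_2) + [(-0.6)(0.2) + (-0.4)(0.6)]cov(D_1,D_2)
= -0.36·13.5 + -0.08·1 + -0.36·-3.4 = -3.716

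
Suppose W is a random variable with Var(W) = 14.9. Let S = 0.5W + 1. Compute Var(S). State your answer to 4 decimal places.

3.7250

Var(0.5W + 1) = (0.5)²·Var(W) = 0.25·14.9 = 3.725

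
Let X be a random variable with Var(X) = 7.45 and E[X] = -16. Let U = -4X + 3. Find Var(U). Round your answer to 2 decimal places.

119.20

Var(-4X + 3) = (-4)²·Var(X) = 16·7.45 = 119.2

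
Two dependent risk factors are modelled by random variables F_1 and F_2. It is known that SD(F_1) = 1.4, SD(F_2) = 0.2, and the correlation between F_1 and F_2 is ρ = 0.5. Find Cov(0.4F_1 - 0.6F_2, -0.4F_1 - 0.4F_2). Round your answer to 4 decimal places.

-0.2928

V(F_1) = (1.4)² = 1.96;  V(F_2) = (0.2)² = 0.04
Cov(F_1,F_2) = ρ·SD(F_1)·SD(F_2) = 0.5·1.4·0.2 = 0.14
Cov(0.4F_1 - 0.6F_2, -0.4F_1 - 0.4F_2) = (0.4)(-0.4)V(F_1) + (-0.6)(-0.4)V(F_2) + [(0.4)(-0.4) + (-0.6)(-0.4)]Cov(F_1,F_2)
= -0.16·1.96 + 0.24·0.04 + 0.08·0.14 = -0.2928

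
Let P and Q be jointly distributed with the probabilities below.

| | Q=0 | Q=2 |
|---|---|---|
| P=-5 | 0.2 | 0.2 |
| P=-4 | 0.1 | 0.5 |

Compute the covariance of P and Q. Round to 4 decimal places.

E[P] = -4.4,  E[Q] = 1.4
E[PQ] = -6
Cov(P,Q) = E[PQ] − E[P]E[Q] = -6 − (-4.4)(1.4) = 0.16

0.1600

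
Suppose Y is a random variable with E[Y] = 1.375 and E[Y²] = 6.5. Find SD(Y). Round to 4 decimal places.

2.1469

var(Y) = 6.5 − (1.375)² = 4.609375
SD(Y) = √4.609375 ≈ 2.1469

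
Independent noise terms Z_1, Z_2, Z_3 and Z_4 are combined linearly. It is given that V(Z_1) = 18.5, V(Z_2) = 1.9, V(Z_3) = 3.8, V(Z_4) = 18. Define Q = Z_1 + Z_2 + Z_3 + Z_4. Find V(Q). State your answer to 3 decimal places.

42.200

By independence, V(Q) = (1)²V(Z_1) + (1)²V(Z_2) + (1)²V(Z_3) + (1)²V(Z_4)
= (1)²·18.5 + (1)²·1.9 + (1)²·3.8 + (1)²·18 = 42.2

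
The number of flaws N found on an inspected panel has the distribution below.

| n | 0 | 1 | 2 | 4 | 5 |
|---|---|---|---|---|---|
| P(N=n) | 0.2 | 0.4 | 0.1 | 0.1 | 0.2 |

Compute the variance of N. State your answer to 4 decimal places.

3.4000

E[N] = (0)(0.2) + (1)(0.4) + (2)(0.1) + (4)(0.1) + (5)(0.2) = 2
E[N²] = (0)²(0.2) + (1)²(0.4) + (2)²(0.1) + (4)²(0.1) + (5)²(0.2) = 7.4
var(N) = E[N²] − (E[N])² = 7.4 − (2)² = 3.4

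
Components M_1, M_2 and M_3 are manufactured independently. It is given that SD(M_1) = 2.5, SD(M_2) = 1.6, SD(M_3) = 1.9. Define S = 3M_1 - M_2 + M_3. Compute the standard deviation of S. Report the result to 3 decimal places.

var(M_1) = 6.25, var(M_2) = 2.56, var(M_3) = 3.61
By independence, var(S) = (3)²var(M_1) + (-1)²var(M_2) + (1)²var(M_3)
= (3)²·6.25 + (-1)²·2.56 + (1)²·3.61 = 62.42
SD(S) = √62.42 ≈ 7.901

7.901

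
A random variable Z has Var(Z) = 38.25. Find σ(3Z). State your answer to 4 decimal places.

Var(3Z) = (3)²·38.25 = 344.25
σ(3Z) = √344.25 ≈ 18.5540

18.5540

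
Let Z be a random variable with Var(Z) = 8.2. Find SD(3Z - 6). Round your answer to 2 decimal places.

8.59

Var(3Z - 6) = (3)²·8.2 = 73.8
SD(3Z - 6) = √73.8 ≈ 8.59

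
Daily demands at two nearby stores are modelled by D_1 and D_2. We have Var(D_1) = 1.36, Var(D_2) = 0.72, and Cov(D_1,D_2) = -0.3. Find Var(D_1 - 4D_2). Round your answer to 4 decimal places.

15.2800

Var(D_1 - 4D_2) = (1)²·Var(D_1) + (-4)²·Var(D_2) + 2·(1)·(-4)·Cov(D_1,D_2)
= 1·1.36 + 16·0.72 + -8·-0.3 = 15.28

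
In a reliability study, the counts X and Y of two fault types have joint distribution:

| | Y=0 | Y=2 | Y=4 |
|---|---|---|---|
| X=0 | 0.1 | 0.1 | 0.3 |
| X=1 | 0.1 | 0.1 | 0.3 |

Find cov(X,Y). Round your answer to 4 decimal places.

E[X] = 0.5,  E[Y] = 2.8
E[XY] = 1.4
cov(X,Y) = E[XY] − E[X]E[Y] = 1.4 − (0.5)(2.8) = 0

0.0000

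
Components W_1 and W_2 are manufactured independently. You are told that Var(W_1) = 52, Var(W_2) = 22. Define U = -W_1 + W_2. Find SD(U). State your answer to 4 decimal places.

By independence, Var(U) = (-1)²Var(W_1) + (1)²Var(W_2)
= (-1)²·52 + (1)²·22 = 74
SD(U) = √74 ≈ 8.6023

8.6023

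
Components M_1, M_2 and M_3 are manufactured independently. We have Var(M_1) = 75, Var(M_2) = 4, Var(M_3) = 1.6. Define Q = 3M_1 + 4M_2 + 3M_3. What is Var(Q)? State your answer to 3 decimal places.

By independence, Var(Q) = (3)²Var(M_1) + (4)²Var(M_2) + (3)²Var(M_3)
= (3)²·75 + (4)²·4 + (3)²·1.6 = 753.4

753.400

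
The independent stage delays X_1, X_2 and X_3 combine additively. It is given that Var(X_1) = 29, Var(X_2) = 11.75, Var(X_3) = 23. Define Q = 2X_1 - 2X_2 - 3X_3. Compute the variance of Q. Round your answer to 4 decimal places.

370.0000

By independence, Var(Q) = (2)²Var(X_1) + (-2)²Var(X_2) + (-3)²Var(X_3)
= (2)²·29 + (-2)²·11.75 + (-3)²·23 = 370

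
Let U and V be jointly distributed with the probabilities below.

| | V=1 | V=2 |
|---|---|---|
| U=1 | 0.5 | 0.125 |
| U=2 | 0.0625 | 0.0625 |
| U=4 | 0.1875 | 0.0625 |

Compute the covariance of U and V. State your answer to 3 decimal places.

0.031

E[U] = 1.875,  E[V] = 1.25
E[UV] = 2.375
cov(U,V) = E[UV] − E[U]E[V] = 2.375 − (1.875)(1.25) = 0.03125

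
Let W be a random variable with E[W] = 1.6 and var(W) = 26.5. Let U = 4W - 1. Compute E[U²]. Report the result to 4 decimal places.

E[4W - 1] = 4·1.6 − 1 = 5.4
var(4W - 1) = (4)²·26.5 = 424
E[U²] = var(U) + (E[U])² = 424 + (5.4)² = 453.16

453.1600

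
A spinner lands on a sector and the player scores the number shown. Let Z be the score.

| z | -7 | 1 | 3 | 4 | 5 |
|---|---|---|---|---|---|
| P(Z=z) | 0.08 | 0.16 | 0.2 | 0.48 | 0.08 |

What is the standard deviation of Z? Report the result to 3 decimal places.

E[Z] = (-7)(0.08) + (1)(0.16) + (3)(0.2) + (4)(0.48) + (5)(0.08) = 2.52
E[Z²] = (-7)²(0.08) + (1)²(0.16) + (3)²(0.2) + (4)²(0.48) + (5)²(0.08) = 15.56
Var(Z) = E[Z²] − (E[Z])² = 15.56 − (2.52)² = 9.2096
sd(Z) = √9.2096 ≈ 3.035

3.035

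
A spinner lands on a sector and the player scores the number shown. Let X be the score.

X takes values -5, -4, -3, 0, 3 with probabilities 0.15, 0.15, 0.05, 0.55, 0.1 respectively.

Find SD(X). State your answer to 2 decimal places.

E[X] = (-5)(0.15) + (-4)(0.15) + (-3)(0.05) + (0)(0.55) + (3)(0.1) = -1.2
E[X²] = (-5)²(0.15) + (-4)²(0.15) + (-3)²(0.05) + (0)²(0.55) + (3)²(0.1) = 7.5
V(X) = E[X²] − (E[X])² = 7.5 − (-1.2)² = 6.06
SD(X) = √6.06 ≈ 2.46

2.46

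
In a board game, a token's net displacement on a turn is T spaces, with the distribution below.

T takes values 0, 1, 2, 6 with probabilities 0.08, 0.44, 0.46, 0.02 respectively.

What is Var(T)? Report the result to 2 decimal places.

E[T] = (0)(0.08) + (1)(0.44) + (2)(0.46) + (6)(0.02) = 1.48
E[T²] = (0)²(0.08) + (1)²(0.44) + (2)²(0.46) + (6)²(0.02) = 3
Var(T) = E[T²] − (E[T])² = 3 − (1.48)² = 0.8096

0.81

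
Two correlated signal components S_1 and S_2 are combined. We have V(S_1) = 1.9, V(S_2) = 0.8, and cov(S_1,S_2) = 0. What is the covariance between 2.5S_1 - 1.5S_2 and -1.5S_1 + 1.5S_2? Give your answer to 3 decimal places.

-8.925

cov(2.5S_1 - 1.5S_2, -1.5S_1 + 1.5S_2) = (2.5)(-1.5)V(S_1) + (-1.5)(1.5)V(S_2) + [(2.5)(1.5) + (-1.5)(-1.5)]cov(S_1,S_2)
= -3.75·1.9 + -2.25·0.8 + 6·0 = -8.925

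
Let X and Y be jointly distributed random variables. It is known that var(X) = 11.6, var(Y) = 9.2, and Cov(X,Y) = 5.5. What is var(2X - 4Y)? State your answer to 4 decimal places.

105.6000

var(2X - 4Y) = (2)²·var(X) + (-4)²·var(Y) + 2·(2)·(-4)·Cov(X,Y)
= 4·11.6 + 16·9.2 + -16·5.5 = 105.6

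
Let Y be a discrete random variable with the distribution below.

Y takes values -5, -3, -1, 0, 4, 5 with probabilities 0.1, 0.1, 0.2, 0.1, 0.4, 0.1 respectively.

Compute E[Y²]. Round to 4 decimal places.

E[Y²] = (-5)²(0.1) + (-3)²(0.1) + (-1)²(0.2) + (0)²(0.1) + (4)²(0.4) + (5)²(0.1) = 12.5

12.5000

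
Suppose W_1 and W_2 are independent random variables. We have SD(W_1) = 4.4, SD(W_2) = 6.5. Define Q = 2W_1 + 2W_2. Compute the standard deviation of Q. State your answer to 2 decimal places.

15.70

var(W_1) = 19.36, var(W_2) = 42.25
By independence, var(Q) = (2)²var(W_1) + (2)²var(W_2)
= (2)²·19.36 + (2)²·42.25 = 246.44
SD(Q) = √246.44 ≈ 15.70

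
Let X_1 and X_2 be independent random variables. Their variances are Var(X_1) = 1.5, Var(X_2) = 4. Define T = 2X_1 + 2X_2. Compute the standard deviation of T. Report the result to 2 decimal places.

By independence, Var(T) = (2)²Var(X_1) + (2)²Var(X_2)
= (2)²·1.5 + (2)²·4 = 22
SD(T) = √22 ≈ 4.69

4.69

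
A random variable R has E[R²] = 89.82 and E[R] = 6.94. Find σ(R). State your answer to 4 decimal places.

Var(R) = 89.82 − (6.94)² = 41.6564
σ(R) = √41.6564 ≈ 6.4542

6.4542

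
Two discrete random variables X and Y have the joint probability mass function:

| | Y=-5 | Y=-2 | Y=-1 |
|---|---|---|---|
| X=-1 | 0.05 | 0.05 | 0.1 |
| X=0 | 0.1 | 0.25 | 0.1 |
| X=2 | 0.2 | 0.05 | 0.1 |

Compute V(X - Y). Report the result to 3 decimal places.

E[X] = 0.5,  E[Y] = -2.75,  E[XY] = -1.95
V(X) = 1.6 − (0.5)² = 1.35;  V(Y) = 10.45 − (-2.75)² = 2.8875
cov(X,Y) = -1.95 − (0.5)(-2.75) = -0.575
V(X - Y) = (1)²·1.35 + (-1)²·2.8875 + 2·(1)·(-1)·-0.575 = 5.3875

5.388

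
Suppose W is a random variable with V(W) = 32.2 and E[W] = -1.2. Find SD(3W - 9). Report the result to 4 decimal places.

17.0235

V(3W - 9) = (3)²·32.2 = 289.8
SD(3W - 9) = √289.8 ≈ 17.0235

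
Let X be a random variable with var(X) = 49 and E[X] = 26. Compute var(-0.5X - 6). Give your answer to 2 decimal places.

12.25

var(-0.5X - 6) = (-0.5)²·var(X) = 0.25·49 = 12.25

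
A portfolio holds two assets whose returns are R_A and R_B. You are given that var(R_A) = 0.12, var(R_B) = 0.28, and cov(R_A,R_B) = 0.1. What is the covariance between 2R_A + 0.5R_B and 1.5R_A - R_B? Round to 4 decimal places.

cov(2R_A + 0.5R_B, 1.5R_A - R_B) = (2)(1.5)var(R_A) + (0.5)(-1)var(R_B) + [(2)(-1) + (0.5)(1.5)]cov(R_A,R_B)
= 3·0.12 + -0.5·0.28 + -1.25·0.1 = 0.095

0.0950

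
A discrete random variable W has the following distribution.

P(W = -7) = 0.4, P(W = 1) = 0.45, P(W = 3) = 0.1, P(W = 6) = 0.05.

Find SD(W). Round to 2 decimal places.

4.44

E[W] = (-7)(0.4) + (1)(0.45) + (3)(0.1) + (6)(0.05) = -1.75
E[W²] = (-7)²(0.4) + (1)²(0.45) + (3)²(0.1) + (6)²(0.05) = 22.75
Var(W) = E[W²] − (E[W])² = 22.75 − (-1.75)² = 19.6875
SD(W) = √19.6875 ≈ 4.44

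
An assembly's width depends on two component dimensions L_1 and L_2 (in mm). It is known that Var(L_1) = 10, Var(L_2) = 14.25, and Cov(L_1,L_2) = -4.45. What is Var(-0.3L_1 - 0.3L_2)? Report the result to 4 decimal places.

1.3815

Var(-0.3L_1 - 0.3L_2) = (-0.3)²·Var(L_1) + (-0.3)²·Var(L_2) + 2·(-0.3)·(-0.3)·Cov(L_1,L_2)
= 0.09·10 + 0.09·14.25 + 0.18·-4.45 = 1.3815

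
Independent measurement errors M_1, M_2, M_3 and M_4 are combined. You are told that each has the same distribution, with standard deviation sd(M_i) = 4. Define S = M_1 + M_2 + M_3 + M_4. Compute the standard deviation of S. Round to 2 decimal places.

8.00

Var(M_i) = (4)² = 16
By independence, Var(S) = (1)²Var(M_1) + (1)²Var(M_2) + (1)²Var(M_3) + (1)²Var(M_4)
= (1)²·16 + (1)²·16 + (1)²·16 + (1)²·16 = 64
sd(S) = √64 ≈ 8.00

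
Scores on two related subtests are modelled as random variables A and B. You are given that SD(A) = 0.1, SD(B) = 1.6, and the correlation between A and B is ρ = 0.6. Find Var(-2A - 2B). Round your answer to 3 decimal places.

Var(A) = (0.1)² = 0.01;  Var(B) = (1.6)² = 2.56
Cov(A,B) = ρ·SD(A)·SD(B) = 0.6·0.1·1.6 = 0.096
Var(-2A - 2B) = (-2)²·Var(A) + (-2)²·Var(B) + 2·(-2)·(-2)·Cov(A,B)
= 4·0.01 + 4·2.56 + 8·0.096 = 11.048

11.048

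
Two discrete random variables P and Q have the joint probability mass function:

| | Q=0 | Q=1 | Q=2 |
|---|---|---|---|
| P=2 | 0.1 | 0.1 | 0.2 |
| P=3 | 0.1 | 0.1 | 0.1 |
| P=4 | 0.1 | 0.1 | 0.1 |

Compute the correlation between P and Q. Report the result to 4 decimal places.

E[P] = 2.9,  E[Q] = 1.1
E[PQ] = 3.1
cov(P,Q) = E[PQ] − E[P]E[Q] = 3.1 − (2.9)(1.1) = -0.09
V(P) = 0.69,  V(Q) = 0.69
ρ = -0.09 / √(0.69·0.69) ≈ -0.1304

-0.1304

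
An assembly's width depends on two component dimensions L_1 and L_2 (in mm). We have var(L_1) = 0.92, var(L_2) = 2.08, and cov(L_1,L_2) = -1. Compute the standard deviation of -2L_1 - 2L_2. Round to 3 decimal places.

2.000

var(-2L_1 - 2L_2) = (-2)²·var(L_1) + (-2)²·var(L_2) + 2·(-2)·(-2)·cov(L_1,L_2)
= 4·0.92 + 4·2.08 + 8·-1 = 4
σ(-2L_1 - 2L_2) = √4 ≈ 2.000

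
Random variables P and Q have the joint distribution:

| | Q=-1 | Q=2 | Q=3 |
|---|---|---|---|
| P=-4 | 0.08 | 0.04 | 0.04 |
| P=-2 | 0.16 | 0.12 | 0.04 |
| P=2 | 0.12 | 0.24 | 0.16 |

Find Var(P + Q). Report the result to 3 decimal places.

E[P] = -0.24,  E[Q] = 1.16,  E[PQ] = 0.8
Var(P) = 5.92 − (-0.24)² = 5.8624;  Var(Q) = 4.12 − (1.16)² = 2.7744
Cov(P,Q) = 0.8 − (-0.24)(1.16) = 1.0784
Var(P + Q) = (1)²·5.8624 + (1)²·2.7744 + 2·(1)·(1)·1.0784 = 10.7936

10.794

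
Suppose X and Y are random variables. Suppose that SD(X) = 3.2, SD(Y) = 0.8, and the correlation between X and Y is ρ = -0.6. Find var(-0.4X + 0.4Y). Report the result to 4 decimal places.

var(X) = (3.2)² = 10.24;  var(Y) = (0.8)² = 0.64
cov(X,Y) = ρ·SD(X)·SD(Y) = -0.6·3.2·0.8 = -1.536
var(-0.4X + 0.4Y) = (-0.4)²·var(X) + (0.4)²·var(Y) + 2·(-0.4)·(0.4)·cov(X,Y)
= 0.16·10.24 + 0.16·0.64 + -0.32·-1.536 = 2.23232

2.2323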